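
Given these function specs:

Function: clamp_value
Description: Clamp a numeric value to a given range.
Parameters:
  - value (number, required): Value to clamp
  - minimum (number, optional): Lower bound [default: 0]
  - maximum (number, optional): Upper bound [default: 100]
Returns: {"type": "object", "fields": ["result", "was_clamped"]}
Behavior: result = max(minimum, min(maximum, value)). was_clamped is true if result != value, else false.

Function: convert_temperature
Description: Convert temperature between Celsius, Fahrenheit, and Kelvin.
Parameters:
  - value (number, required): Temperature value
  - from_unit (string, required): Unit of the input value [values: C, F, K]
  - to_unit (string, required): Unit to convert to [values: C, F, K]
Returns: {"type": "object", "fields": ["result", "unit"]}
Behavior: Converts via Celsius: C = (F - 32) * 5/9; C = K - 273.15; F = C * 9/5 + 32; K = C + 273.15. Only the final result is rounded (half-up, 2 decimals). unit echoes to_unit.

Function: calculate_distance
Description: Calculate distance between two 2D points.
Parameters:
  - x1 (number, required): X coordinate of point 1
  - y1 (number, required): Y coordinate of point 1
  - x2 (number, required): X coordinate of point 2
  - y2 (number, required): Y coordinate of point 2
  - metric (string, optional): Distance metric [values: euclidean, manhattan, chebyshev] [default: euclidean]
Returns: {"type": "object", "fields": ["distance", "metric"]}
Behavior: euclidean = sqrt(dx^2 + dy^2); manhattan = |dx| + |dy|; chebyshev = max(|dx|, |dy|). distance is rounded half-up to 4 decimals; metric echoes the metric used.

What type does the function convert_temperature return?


The convert_temperature spec declares Returns: {"type": "object", "fields": ["result", "unit"]}
Type:
object


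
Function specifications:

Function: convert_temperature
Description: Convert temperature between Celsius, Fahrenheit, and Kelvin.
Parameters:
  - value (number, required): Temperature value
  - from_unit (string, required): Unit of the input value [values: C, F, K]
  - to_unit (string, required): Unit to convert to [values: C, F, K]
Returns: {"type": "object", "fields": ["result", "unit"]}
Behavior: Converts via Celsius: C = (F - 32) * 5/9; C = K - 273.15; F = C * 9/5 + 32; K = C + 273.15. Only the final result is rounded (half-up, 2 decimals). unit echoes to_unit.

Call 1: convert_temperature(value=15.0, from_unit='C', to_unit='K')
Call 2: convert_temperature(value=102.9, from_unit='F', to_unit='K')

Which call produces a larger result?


Call 1:
  Input already in C: 15
  To K: 15 + 273.15 = 288.15
  Round to 2 decimals: 288.15
  -> 288.15 K
Call 2:
  To C: (102.9 - 32) * 5/9 = 39.388889
  To K: 39.388889 + 273.15 = 312.538889
  Round to 2 decimals: 312.54
  -> 312.54 K
Call 2 (312.54 K)


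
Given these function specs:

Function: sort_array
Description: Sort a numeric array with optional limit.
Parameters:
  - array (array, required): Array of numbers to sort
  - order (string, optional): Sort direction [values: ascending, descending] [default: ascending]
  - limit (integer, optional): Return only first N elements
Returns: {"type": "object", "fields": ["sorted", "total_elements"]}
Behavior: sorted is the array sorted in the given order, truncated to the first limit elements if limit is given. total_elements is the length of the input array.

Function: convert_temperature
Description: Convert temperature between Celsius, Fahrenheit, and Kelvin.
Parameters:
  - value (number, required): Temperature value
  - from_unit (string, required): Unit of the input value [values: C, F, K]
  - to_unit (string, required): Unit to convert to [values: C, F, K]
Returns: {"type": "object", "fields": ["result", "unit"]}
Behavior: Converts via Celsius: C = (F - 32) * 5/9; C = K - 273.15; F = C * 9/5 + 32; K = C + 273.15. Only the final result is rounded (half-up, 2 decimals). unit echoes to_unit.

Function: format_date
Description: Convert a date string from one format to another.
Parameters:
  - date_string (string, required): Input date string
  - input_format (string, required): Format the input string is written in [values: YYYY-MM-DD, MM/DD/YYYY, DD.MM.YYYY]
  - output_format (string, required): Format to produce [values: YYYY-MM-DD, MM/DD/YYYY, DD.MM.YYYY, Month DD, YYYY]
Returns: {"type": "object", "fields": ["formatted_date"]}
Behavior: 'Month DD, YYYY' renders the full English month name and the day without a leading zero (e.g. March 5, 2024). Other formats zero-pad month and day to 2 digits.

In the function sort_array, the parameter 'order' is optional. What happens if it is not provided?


The sort_array spec declares:
  - order (string, optional): Sort direction [values: ascending, descending] [default: ascending]
It defaults to ascending


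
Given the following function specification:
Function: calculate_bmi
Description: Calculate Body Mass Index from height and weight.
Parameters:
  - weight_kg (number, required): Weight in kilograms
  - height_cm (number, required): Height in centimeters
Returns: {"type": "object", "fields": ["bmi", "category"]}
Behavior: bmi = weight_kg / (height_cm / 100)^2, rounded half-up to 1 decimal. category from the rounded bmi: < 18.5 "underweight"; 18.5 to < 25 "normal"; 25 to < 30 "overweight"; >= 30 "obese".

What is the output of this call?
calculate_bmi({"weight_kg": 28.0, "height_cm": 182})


height_m = 182 / 100 = 1.82
bmi = 28.0 / 1.82^2 = 28.0 / 3.3124 = 8.453085 -> 8.5
8.5 < 18.5 -> underweight
Output:
{"bmi": 8.5, "category": "underweight"}


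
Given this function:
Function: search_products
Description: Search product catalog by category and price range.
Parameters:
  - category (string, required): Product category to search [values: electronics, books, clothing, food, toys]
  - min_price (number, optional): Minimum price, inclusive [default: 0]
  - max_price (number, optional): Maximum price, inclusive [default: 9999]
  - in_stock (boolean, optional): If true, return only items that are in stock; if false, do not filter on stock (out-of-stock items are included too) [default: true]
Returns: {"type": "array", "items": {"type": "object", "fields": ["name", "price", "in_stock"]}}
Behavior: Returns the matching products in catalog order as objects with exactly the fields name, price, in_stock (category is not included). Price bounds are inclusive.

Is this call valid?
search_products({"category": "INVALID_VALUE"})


Checking parameter values...
Parameter 'category' has value 'INVALID_VALUE' not in allowed: electronics, books, clothing, food, toys
Invalid - 'category' must be one of electronics, books, clothing, food, toys


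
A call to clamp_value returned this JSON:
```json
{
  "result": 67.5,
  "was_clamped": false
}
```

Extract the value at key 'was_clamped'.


false


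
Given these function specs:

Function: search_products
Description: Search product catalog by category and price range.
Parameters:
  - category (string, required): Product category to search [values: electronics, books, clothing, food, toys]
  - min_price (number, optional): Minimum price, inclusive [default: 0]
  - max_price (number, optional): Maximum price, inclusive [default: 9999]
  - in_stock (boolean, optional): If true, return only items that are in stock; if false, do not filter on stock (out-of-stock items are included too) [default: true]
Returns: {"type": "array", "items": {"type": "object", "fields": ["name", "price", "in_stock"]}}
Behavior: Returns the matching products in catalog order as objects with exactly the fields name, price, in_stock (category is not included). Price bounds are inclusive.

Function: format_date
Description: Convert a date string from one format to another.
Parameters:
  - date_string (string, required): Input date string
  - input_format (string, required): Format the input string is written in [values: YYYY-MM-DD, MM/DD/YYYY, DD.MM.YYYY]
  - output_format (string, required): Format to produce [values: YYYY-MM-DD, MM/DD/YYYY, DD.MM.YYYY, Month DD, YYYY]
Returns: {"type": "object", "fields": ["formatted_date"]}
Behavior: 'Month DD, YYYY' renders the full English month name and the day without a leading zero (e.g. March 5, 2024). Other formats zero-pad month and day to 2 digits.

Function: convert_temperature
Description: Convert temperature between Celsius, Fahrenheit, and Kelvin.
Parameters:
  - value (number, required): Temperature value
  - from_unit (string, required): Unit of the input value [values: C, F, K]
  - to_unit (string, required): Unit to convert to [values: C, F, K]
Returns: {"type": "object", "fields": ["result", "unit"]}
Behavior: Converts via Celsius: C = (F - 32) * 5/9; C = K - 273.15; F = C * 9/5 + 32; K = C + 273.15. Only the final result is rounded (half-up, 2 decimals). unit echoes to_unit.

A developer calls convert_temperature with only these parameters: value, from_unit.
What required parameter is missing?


Required parameters: value, from_unit, to_unit
Provided: value, from_unit
Missing: to_unit
to_unit


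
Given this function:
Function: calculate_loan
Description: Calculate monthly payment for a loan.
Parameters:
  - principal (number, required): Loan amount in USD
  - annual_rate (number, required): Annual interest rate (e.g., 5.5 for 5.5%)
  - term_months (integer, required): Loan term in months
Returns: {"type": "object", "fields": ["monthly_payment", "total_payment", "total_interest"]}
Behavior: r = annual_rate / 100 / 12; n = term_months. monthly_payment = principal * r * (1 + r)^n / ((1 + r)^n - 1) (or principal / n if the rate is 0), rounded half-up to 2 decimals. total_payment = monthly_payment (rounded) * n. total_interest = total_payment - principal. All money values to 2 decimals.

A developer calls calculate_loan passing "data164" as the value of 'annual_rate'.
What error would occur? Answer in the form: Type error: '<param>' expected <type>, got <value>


Spec: 'annual_rate' is declared as number; "data164" is a string.
Type error: 'annual_rate' expected number, got "data164"


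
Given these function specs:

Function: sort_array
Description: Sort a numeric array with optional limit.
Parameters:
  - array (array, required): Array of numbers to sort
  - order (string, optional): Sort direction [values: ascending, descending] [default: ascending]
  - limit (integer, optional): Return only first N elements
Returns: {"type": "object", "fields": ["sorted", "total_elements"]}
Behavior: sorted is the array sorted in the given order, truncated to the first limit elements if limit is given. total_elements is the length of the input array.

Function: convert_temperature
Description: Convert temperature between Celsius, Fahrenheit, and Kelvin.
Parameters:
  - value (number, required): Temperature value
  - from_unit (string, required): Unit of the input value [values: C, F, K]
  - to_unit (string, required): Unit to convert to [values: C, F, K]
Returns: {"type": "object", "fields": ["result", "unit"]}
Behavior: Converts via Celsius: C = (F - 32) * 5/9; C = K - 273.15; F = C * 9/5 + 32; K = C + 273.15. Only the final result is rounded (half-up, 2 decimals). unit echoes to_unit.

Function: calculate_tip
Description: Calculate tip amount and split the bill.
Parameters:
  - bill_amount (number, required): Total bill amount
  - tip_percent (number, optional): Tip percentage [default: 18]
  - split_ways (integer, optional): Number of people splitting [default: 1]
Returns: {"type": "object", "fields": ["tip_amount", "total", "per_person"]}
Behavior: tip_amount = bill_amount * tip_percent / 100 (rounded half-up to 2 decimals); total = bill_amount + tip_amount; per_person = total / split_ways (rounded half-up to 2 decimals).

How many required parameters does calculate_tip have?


Parameters of calculate_tip: bill_amount (required), tip_percent (optional), split_ways (optional)
Required count:
1


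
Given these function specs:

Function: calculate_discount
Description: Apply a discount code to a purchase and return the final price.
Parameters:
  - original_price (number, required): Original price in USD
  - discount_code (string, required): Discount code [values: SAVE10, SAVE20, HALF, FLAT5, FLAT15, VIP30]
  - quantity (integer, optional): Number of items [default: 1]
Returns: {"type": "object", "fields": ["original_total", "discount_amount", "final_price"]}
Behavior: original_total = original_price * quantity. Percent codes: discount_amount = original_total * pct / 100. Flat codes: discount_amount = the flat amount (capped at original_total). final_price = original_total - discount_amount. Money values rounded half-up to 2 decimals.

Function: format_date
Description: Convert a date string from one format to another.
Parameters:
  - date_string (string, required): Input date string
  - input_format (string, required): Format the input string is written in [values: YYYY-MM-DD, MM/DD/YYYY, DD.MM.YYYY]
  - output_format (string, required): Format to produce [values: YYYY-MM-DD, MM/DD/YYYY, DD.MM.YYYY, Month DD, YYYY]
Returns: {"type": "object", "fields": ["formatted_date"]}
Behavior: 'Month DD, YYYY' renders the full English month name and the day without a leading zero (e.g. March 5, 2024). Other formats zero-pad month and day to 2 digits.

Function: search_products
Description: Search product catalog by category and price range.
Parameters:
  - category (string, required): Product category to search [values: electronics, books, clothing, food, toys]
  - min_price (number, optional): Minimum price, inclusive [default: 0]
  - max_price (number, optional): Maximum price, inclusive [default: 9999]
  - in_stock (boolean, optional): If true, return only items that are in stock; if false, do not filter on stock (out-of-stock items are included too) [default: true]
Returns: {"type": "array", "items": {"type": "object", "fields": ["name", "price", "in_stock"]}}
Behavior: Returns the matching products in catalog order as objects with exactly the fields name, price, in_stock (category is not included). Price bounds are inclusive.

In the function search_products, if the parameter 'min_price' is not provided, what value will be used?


The search_products spec declares:
  - min_price (number, optional): Minimum price, inclusive [default: 0]
Default:
0


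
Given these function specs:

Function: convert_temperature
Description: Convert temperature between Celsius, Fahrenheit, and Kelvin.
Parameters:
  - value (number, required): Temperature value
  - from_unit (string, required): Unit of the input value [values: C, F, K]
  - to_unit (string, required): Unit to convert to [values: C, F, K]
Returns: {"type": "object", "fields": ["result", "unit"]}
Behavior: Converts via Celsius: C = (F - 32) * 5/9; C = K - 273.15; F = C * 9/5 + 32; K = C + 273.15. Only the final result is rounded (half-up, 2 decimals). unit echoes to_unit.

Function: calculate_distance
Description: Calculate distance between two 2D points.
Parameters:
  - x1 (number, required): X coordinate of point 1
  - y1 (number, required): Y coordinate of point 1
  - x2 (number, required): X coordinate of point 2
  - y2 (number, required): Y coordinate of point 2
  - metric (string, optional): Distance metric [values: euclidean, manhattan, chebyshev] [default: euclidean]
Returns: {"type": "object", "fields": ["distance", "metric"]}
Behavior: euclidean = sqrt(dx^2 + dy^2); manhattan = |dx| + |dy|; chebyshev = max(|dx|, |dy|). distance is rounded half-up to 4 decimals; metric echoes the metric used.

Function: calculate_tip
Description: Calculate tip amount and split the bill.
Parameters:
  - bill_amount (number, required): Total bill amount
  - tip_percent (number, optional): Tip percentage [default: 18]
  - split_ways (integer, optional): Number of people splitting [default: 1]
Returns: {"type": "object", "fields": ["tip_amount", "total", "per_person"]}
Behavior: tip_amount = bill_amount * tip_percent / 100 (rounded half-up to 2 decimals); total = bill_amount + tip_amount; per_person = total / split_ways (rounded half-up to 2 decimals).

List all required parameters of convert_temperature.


Parameters of convert_temperature and their required/optional flag:
  value: required
  from_unit: required
  to_unit: required
from_unit, to_unit, value


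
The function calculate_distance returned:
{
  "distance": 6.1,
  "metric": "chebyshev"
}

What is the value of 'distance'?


6.1


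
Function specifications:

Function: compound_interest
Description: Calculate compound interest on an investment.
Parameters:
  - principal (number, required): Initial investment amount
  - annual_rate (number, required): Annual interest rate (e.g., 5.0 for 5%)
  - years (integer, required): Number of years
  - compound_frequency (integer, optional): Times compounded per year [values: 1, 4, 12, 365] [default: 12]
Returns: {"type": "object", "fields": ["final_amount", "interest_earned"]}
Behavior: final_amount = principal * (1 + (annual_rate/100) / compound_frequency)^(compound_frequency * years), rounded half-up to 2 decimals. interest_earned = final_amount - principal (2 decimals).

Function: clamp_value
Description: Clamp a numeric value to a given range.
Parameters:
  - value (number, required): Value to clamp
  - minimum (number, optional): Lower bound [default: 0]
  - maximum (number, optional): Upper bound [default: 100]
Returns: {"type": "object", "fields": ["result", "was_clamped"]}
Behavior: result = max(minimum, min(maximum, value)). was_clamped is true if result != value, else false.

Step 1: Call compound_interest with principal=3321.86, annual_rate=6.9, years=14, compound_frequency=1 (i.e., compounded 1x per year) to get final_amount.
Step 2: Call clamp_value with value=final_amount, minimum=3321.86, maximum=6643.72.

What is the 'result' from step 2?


Step 1: compound_interest
  rate per period = 6.9/100/1 = 0.069 (keep full precision); periods = 1 * 14 = 14
  (1 + 0.069)^14 = 2.54500051
  final_amount = 3321.86 * 2.54500051 = 8454.135379 -> 8454.14
  interest_earned = 8454.14 - 3321.86 = 5132.28
  -> final_amount = 8454.14
Step 2: clamp_value(value=8454.14, minimum=3321.86, maximum=6643.72)
  result = max(3321.86, min(6643.72, 8454.14)) = max(3321.86, 6643.72) = 6643.72
  was_clamped = (6643.72 != 8454.14) = true
  -> result = 6643.72
6643.72


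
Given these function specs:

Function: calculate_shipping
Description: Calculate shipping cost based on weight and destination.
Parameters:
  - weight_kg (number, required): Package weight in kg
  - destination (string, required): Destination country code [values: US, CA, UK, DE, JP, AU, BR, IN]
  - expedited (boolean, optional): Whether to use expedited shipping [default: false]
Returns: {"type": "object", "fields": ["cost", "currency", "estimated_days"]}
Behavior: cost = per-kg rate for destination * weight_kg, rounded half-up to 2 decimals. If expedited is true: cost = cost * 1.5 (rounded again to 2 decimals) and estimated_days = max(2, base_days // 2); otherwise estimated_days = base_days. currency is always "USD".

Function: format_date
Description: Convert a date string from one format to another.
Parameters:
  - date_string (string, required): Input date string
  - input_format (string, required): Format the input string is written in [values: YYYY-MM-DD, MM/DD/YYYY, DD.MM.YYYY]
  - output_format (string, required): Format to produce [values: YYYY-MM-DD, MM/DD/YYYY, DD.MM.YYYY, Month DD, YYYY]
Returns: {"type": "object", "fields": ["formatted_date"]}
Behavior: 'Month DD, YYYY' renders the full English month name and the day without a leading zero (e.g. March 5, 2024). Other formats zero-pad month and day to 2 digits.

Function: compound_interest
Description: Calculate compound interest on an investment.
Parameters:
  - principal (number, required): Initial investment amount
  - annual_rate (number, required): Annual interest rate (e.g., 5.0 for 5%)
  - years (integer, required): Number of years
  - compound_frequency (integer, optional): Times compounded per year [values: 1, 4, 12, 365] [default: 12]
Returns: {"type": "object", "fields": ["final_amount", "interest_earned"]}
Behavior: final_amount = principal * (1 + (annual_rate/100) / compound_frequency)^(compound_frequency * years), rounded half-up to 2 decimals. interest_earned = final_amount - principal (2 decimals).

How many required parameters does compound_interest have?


Parameters of compound_interest: principal (required), annual_rate (required), years (required), compound_frequency (optional)
Required count:
3


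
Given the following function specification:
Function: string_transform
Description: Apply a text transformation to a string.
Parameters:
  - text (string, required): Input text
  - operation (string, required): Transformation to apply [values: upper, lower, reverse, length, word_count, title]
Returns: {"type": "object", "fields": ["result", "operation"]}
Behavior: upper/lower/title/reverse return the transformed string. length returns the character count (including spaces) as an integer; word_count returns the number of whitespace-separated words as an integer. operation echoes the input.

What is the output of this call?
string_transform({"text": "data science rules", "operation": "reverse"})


reverse('data science rules') = 'selur ecneics atad'
Output:
{"result": "selur ecneics atad", "operation": "reverse"}


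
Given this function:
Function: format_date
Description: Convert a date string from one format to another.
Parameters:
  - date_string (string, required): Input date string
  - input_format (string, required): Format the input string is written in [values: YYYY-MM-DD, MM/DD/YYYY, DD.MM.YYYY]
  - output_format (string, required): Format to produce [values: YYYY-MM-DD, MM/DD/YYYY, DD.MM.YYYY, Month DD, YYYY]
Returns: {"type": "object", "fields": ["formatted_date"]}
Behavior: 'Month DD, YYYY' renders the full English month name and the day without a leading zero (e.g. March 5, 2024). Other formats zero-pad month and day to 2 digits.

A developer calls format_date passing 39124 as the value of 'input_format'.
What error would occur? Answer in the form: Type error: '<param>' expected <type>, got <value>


Spec: 'input_format' is declared as string; 39124 is an integer.
Type error: 'input_format' expected string, got 39124


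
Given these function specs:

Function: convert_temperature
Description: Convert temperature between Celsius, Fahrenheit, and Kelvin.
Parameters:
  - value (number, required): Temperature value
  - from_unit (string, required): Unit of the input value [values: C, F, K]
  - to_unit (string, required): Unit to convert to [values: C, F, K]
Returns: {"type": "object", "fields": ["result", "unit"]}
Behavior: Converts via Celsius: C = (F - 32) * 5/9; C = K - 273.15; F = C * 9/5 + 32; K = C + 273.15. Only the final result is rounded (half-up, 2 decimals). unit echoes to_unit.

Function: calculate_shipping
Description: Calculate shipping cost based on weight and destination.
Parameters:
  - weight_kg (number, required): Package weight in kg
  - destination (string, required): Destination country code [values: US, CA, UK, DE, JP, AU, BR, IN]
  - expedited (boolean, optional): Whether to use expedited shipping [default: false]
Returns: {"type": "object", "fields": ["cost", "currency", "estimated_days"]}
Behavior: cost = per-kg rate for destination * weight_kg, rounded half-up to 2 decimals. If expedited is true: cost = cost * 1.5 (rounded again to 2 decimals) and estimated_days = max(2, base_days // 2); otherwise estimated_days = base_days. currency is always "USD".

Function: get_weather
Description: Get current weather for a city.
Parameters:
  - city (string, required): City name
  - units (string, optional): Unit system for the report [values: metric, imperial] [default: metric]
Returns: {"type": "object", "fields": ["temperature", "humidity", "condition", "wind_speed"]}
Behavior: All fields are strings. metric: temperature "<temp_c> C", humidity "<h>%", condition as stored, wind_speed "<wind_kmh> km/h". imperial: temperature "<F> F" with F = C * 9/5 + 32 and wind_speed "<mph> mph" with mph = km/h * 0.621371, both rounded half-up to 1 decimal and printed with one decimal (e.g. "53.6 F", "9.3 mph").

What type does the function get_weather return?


The get_weather spec declares Returns: {"type": "object", "fields": ["temperature", "humidity", "condition", "wind_speed"]}
Type:
object


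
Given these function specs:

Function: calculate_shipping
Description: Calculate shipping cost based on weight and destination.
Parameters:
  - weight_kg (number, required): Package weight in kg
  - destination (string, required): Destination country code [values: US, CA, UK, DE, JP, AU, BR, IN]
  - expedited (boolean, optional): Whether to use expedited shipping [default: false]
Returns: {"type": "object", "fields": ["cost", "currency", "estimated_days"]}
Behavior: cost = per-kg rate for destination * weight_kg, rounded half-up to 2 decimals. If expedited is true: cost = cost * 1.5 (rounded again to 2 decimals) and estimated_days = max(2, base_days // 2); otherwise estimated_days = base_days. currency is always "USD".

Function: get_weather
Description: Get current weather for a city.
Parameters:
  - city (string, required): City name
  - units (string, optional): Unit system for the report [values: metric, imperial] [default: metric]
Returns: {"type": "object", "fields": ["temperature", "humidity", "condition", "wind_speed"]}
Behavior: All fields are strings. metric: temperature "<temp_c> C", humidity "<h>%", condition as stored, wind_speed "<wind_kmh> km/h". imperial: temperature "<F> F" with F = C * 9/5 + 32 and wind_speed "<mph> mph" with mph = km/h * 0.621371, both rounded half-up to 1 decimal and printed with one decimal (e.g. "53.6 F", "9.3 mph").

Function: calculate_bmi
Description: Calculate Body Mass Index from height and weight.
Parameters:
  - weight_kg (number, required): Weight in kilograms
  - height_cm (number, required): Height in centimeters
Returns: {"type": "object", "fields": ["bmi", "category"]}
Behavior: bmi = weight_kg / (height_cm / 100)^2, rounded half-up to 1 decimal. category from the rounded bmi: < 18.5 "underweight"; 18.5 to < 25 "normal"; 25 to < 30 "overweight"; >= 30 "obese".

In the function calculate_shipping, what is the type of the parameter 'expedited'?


The calculate_shipping spec declares:
  - expedited (boolean, optional): Whether to use expedited shipping [default: false]
Type:
boolean


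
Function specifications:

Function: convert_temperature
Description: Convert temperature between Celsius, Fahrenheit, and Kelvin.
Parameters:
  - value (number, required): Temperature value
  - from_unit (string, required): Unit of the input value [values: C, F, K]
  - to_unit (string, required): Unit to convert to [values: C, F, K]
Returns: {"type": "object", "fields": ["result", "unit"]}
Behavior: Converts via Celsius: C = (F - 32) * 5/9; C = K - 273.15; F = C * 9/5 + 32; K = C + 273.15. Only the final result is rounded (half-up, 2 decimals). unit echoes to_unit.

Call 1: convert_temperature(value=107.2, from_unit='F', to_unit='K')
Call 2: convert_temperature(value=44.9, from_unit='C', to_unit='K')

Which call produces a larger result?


Call 1:
  To C: (107.2 - 32) * 5/9 = 41.777778
  To K: 41.777778 + 273.15 = 314.927778
  Round to 2 decimals: 314.93
  -> 314.93 K
Call 2:
  Input already in C: 44.9
  To K: 44.9 + 273.15 = 318.05
  Round to 2 decimals: 318.05
  -> 318.05 K
Call 2 (318.05 K)


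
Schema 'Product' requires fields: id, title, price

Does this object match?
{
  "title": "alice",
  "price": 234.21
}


Checking required fields...
Missing: id
Invalid - missing required field 'id'


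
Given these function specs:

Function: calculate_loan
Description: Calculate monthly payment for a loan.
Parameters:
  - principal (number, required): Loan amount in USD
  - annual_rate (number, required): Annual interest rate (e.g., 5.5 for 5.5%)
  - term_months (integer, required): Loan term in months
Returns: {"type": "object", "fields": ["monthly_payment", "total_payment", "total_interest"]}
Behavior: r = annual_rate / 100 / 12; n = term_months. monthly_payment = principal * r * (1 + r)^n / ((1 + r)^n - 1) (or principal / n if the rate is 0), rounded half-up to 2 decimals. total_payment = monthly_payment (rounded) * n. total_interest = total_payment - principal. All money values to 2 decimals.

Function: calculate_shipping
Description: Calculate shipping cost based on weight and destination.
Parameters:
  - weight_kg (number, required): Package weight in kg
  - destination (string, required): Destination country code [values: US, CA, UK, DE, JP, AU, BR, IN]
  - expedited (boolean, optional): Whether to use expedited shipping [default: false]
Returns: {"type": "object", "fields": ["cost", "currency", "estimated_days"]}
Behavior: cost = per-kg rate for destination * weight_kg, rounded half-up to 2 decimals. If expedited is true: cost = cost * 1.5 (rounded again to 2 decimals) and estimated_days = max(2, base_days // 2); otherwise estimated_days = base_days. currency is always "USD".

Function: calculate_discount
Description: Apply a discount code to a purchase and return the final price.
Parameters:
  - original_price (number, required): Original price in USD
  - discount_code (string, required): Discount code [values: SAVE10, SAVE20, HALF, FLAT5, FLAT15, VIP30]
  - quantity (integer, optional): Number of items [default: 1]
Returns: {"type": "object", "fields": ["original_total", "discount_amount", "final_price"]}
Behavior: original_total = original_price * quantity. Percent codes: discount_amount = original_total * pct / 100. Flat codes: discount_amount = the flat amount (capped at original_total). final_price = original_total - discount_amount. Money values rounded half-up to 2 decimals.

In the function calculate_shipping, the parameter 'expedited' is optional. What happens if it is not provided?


The calculate_shipping spec declares:
  - expedited (boolean, optional): Whether to use expedited shipping [default: false]
It defaults to false


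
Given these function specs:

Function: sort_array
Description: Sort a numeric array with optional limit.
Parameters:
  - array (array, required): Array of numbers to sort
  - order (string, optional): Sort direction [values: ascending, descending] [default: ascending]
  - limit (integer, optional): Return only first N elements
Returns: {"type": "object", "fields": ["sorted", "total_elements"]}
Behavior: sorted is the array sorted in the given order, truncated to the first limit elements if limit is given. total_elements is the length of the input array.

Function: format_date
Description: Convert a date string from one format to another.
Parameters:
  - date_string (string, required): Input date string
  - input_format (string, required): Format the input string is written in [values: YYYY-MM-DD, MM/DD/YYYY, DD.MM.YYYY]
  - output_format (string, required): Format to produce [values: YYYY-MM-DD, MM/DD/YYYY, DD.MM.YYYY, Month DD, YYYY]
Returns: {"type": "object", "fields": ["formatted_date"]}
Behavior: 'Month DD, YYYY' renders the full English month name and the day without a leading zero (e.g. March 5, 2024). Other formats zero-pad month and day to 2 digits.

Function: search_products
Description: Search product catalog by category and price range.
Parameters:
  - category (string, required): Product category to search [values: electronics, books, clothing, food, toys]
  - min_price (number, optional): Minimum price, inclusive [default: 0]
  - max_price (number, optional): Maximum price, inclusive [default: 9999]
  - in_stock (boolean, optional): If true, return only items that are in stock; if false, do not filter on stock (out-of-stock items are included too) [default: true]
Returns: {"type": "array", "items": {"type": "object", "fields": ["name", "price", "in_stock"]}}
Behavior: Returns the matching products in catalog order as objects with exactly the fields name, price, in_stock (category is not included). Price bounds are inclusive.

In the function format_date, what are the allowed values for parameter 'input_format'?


The format_date spec declares:
  - input_format (string, required): Format the input string is written in [values: YYYY-MM-DD, MM/DD/YYYY, DD.MM.YYYY]
Allowed values:
YYYY-MM-DD, MM/DD/YYYY, DD.MM.YYYY


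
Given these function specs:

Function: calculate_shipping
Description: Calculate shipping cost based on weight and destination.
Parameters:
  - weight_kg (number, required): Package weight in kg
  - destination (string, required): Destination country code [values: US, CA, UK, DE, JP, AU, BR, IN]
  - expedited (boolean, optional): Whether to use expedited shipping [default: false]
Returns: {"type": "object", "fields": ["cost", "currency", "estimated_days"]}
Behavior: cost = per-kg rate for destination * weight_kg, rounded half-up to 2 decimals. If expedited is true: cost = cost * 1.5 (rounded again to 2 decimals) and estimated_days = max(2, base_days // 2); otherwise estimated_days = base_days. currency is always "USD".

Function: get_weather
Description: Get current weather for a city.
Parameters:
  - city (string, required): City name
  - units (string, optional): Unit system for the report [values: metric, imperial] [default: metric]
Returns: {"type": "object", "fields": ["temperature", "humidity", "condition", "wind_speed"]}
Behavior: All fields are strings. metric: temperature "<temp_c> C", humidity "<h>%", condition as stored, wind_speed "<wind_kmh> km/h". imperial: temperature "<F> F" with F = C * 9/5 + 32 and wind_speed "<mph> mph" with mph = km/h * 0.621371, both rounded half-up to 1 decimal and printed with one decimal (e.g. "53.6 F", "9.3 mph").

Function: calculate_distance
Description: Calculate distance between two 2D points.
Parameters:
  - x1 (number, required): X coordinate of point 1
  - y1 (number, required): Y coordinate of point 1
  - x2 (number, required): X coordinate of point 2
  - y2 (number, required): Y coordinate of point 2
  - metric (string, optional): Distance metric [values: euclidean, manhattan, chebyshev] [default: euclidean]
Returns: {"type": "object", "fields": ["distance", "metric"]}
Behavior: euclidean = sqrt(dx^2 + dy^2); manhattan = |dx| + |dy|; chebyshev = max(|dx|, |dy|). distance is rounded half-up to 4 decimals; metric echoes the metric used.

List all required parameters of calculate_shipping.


Parameters of calculate_shipping and their required/optional flag:
  weight_kg: required
  destination: required
  expedited: optional
destination, weight_kg


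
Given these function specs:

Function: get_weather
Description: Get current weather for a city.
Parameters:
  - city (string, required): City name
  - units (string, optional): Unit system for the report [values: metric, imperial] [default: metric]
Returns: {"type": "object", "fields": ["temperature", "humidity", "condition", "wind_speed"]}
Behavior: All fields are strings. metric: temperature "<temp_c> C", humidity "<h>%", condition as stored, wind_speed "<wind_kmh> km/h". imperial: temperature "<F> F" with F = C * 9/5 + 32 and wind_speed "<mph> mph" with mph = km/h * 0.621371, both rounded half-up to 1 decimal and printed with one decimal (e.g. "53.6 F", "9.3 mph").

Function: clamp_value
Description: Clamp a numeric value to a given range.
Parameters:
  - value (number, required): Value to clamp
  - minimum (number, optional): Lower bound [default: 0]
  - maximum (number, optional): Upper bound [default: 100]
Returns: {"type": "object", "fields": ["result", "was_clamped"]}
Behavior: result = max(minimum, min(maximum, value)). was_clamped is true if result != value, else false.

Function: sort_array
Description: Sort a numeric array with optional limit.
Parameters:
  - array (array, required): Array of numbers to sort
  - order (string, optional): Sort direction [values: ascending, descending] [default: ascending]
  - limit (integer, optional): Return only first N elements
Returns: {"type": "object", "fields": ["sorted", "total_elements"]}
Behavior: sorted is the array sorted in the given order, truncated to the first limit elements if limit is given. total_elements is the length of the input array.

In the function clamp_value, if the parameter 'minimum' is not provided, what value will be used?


The clamp_value spec declares:
  - minimum (number, optional): Lower bound [default: 0]
Default:
0


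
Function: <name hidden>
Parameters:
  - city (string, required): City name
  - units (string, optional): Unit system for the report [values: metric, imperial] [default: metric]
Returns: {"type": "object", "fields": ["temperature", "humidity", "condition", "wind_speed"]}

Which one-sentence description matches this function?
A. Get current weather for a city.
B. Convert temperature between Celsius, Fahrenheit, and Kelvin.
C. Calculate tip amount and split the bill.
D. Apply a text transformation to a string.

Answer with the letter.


Parameters city, units and return ["temperature", "humidity", "condition", "wind_speed"] fit: Get current weather for a city.
A


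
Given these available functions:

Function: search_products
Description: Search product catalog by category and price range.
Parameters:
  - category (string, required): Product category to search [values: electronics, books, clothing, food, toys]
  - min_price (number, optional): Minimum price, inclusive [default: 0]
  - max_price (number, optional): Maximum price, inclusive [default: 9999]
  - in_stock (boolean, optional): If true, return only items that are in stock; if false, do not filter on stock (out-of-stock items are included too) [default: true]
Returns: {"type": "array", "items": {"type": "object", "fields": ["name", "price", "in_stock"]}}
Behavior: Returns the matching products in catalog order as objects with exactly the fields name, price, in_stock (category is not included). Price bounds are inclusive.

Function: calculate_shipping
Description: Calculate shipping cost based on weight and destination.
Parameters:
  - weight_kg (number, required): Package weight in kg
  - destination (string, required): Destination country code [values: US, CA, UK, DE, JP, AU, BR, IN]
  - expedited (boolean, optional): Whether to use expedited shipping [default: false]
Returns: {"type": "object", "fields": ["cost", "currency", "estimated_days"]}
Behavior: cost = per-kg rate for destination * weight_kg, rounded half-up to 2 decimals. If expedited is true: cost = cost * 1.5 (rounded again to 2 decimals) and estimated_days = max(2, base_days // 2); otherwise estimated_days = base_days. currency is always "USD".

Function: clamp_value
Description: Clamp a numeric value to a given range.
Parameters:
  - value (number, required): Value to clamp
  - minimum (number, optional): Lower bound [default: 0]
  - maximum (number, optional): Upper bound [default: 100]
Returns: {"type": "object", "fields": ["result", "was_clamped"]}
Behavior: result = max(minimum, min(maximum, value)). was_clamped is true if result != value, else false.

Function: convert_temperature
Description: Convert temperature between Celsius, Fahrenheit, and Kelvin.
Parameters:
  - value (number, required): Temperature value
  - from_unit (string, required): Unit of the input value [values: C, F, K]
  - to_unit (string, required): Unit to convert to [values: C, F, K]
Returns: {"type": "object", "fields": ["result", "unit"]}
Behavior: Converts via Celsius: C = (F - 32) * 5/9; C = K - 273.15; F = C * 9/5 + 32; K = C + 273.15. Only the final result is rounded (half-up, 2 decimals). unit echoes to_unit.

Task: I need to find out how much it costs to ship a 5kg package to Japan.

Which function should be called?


The task needs a function whose description is: Calculate shipping cost based on weight and destination.
calculate_shipping


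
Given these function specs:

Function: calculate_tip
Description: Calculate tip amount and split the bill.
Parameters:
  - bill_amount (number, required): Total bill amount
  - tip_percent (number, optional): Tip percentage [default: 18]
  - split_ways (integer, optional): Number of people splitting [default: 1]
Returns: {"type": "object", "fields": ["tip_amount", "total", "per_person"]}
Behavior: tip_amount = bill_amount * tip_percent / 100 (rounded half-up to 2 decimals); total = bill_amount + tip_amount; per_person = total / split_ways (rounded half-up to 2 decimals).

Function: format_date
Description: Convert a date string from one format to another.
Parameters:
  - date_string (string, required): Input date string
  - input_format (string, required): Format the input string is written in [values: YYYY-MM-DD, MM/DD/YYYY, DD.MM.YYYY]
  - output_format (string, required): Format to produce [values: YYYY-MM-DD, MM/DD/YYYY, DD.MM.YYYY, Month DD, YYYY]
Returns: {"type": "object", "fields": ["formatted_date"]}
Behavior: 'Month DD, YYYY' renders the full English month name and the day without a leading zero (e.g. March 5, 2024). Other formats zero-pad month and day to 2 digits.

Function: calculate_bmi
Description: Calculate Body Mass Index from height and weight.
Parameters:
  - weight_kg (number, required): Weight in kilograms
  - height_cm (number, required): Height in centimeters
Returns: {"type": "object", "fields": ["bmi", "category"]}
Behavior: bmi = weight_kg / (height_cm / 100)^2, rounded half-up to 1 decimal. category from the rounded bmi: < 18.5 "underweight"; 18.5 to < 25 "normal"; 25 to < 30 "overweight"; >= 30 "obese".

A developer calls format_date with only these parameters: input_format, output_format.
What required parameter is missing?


Required parameters: date_string, input_format, output_format
Provided: input_format, output_format
Missing: date_string
date_string
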